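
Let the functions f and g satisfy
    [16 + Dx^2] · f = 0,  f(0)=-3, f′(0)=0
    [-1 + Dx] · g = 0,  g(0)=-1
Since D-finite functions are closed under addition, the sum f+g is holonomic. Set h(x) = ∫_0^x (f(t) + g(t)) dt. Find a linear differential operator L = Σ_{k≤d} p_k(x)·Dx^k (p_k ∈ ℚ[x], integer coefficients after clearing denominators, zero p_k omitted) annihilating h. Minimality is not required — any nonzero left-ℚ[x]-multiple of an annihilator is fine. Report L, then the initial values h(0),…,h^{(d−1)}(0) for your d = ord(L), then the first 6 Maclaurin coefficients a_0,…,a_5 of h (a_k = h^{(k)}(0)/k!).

f: a_k = -3, 0, 24, 0, -32, 0, …
g: a_k = -1, -1, -1/2, -1/6, -1/24, -1/120, …
h₀=f+g: left-lcm gives L₀, ord ≤ 3.
Integrate: L := L₀·Dx.
L = -16·Dx + 16·Dx^2 - Dx^3 + Dx^4  (order 4).
h: a_k = 0, -4, -1/2, 47/6, -1/24, -769/120, …
ICs: h(0) = 0, h′(0) = -4, h′′(0) = -1, h′′′(0) = 47.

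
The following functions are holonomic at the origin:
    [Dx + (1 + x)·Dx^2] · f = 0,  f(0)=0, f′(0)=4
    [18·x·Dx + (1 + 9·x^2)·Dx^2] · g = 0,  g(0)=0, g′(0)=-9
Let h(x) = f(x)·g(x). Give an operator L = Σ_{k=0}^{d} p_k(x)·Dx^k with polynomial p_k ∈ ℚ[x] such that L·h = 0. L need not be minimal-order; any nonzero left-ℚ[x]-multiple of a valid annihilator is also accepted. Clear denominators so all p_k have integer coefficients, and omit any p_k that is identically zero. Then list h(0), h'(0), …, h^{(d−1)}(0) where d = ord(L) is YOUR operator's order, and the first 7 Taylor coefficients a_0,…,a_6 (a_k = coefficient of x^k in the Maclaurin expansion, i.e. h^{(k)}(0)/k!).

L = (1368 + 2700·x + 37584·x^2 + 95580·x^3 + 87480·x^4 + 37908·x^5 + 26244·x^7)·Dx + (1298 + 9180·x + 54612·x^2 + 194724·x^3 + 324000·x^4 + 271188·x^5 + 102060·x^6 + 78732·x^7 + 91854·x^8)·Dx^2 + (76 + 2848·x + 12096·x^2 + 43992·x^3 + 117288·x^4 + 173016·x^5 + 139968·x^6 + 75816·x^7 + 78732·x^8 + 52488·x^9)·Dx^3 + (37 + 146·x + 901·x^2 + 2808·x^3 + 7362·x^4 + 15228·x^5 + 21546·x^6 + 17496·x^7 + 12393·x^8 + 13122·x^9 + 6561·x^10)·Dx^4  (order 4).
h: a_k = 0, 0, -36, 18, 96, -45, -2772/5, …
ICs: h(0) = 0, h′(0) = 0, h′′(0) = -72, h′′′(0) = 108.

f: a_k = 0, 4, -2, 4/3, -1, 4/5, -2/3, …
g: a_k = 0, -9, 0, 27, 0, -729/5, 0, …
L₀ := L_f ⊗_s L_g (sym. prod.), ord ≤ 4.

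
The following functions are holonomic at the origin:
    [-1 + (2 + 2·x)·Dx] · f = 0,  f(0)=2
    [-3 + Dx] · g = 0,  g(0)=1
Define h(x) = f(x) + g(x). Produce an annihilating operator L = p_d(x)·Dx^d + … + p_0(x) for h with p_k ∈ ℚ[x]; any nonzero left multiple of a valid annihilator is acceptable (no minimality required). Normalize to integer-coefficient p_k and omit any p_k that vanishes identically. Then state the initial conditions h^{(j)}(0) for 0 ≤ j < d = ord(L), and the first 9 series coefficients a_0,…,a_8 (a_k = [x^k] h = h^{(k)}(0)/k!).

f: a_k = 2, 1, -1/4, 1/8, -5/64, 7/128, -21/512, 33/1024, -429/16384, …
g: a_k = 1, 3, 9/2, 9/2, 27/8, 81/40, 81/80, 243/560, 729/4480, …
L₀ := lclm(L_f,L_g); ord L₀ ≤ 1+1.
L = (21 + 18·x) + (-37 - 72·x - 36·x^2)·Dx + (10 + 22·x + 12·x^2)·Dx^2  (order 2).
h: a_k = 3, 4, 17/4, 37/8, 211/64, 1331/640, 2487/2560, 16707/35840, 78297/573440, …
ICs: h(0) = 3, h′(0) = 4.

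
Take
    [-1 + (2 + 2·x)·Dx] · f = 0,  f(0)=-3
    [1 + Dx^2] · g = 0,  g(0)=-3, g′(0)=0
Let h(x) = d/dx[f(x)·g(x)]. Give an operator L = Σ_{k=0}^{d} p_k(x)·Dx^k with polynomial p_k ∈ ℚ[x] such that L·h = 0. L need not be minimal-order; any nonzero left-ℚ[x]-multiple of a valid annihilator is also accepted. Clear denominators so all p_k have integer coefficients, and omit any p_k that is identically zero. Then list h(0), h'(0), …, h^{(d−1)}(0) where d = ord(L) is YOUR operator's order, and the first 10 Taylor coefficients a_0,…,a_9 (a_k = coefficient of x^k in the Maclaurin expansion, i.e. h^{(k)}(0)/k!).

f: a_k = -3, -3/2, 3/8, -3/16, 15/128, -21/256, 63/1024, -99/2048, 1287/32768, -2145/65536, …
g: a_k = -3, 0, 3/2, 0, -1/8, 0, 1/240, 0, -1/13440, 0, …
L₀ := L_f ⊗_s L_g (sym. prod.), ord ≤ 2.
Derive L from L₀ (diff closure).
L = (53 + 144·x + 136·x^2 + 64·x^3 + 16·x^4) + (-4 - 36·x - 48·x^2 - 16·x^3)·Dx + (28 + 88·x + 108·x^2 + 64·x^3 + 16·x^4)·Dx^2  (order 2).
h: a_k = 9/2, -45/4, -81/16, 75/32, 195/256, -1047/2560, 2807/10240, -44047/143360, 728001/2293760, -1874467/5898240, …
ICs: h(0) = 9/2, h′(0) = -45/4.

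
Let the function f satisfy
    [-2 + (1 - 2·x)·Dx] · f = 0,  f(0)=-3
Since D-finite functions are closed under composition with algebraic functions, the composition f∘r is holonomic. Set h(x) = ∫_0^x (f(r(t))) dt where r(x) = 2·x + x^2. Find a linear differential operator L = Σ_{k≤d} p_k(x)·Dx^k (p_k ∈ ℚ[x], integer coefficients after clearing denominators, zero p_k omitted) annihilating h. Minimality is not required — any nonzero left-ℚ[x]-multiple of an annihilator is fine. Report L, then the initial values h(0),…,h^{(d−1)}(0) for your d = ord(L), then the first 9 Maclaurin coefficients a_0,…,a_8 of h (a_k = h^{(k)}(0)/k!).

f: a_k = -3, -6, -12, -24, -48, -96, -192, -384, -768, …
L₀ from L_f via x↦r, Dx↦r'^{-1}Dx.
Integrate: L := L₀·Dx.
L = (4 + 4·x)·Dx + (-1 + 4·x + 2·x^2)·Dx^2  (order 2).
h: a_k = 0, -3, -6, -18, -60, -1068/5, -792, -21144/7, -11760, …
ICs: h(0) = 0, h′(0) = -3.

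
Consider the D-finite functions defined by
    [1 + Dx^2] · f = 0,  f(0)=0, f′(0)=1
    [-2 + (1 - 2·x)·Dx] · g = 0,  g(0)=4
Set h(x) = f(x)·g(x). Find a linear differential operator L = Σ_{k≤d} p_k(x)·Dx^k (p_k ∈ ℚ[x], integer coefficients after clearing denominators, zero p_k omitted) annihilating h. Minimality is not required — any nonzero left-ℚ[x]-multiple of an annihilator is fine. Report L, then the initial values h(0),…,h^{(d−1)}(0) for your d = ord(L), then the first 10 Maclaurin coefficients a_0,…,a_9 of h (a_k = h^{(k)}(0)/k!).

f: a_k = 0, 1, 0, -1/6, 0, 1/120, 0, -1/5040, 0, 1/362880, …
g: a_k = 4, 8, 16, 32, 64, 128, 256, 512, 1024, 2048, …
h₀=f·g: eliminate ⇒ L₀, order ≤ 2·1.
L = (-1 + 2·x) + 4·Dx + (-1 + 2·x)·Dx^2  (order 2).
h: a_k = 0, 4, 8, 46/3, 92/3, 1841/30, 1841/15, 309287/1260, 309287/630, 12724951/12960, …
ICs: h(0) = 0, h′(0) = 4.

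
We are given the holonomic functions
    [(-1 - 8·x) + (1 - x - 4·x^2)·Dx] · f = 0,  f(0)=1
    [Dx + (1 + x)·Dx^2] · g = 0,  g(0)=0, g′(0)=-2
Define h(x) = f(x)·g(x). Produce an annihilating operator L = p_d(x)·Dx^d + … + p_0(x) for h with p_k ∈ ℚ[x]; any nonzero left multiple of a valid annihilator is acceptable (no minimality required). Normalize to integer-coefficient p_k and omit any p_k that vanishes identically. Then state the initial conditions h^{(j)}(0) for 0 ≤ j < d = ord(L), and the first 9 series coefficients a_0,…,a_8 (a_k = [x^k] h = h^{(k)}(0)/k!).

f: a_k = 1, 1, 5, 9, 29, 65, 181, 441, 1165, …
g: a_k = 0, -2, 1, -2/3, 1/2, -2/5, 1/3, -2/7, 1/4, …
Product ⇒ symmetric product L₀, ord ≤ 2.
L = (9 + 16·x) + (1 + 19·x + 20·x^2)·Dx + (-1 + 5·x^2 + 4·x^3)·Dx^2  (order 2).
h: a_k = 0, -2, -1, -29/3, -79/6, -1567/30, -3137/30, -4393/14, -307357/420, …
ICs: h(0) = 0, h′(0) = -2.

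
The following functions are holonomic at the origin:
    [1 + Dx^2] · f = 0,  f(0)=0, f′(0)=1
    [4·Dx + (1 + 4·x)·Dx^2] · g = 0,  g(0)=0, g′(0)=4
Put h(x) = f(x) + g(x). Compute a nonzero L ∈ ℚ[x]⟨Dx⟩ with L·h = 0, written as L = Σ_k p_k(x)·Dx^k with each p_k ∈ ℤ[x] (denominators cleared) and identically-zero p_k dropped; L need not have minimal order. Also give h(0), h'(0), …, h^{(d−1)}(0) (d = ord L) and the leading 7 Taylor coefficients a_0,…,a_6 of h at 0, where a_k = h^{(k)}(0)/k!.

L = (388 + 32·x + 64·x^2)·Dx + (33 + 140·x + 48·x^2 + 64·x^3)·Dx^2 + (388 + 32·x + 64·x^2)·Dx^3 + (33 + 140·x + 48·x^2 + 64·x^3)·Dx^4  (order 4).
h: a_k = 0, 5, -8, 127/6, -64, 24577/120, -2048/3, …
ICs: h(0) = 0, h′(0) = 5, h′′(0) = -16, h′′′(0) = 127.

f: a_k = 0, 1, 0, -1/6, 0, 1/120, 0, …
g: a_k = 0, 4, -8, 64/3, -64, 1024/5, -2048/3, …
Sum ⇒ L₀ = lclm(L_f,L_g) in ℚ(x)⟨Dx⟩.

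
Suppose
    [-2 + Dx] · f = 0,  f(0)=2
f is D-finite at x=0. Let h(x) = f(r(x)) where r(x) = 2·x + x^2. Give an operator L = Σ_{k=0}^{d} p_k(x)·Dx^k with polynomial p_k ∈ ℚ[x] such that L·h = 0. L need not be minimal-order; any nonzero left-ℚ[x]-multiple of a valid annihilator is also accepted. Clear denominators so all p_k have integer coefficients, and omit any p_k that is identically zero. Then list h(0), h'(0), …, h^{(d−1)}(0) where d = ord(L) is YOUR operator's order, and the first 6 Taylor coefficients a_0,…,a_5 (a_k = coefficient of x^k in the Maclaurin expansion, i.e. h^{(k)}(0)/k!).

L = (-4 - 4·x) + Dx  (order 1).
h: a_k = 2, 8, 20, 112/3, 172/3, 1136/15, …
ICs: h(0) = 2.

f: a_k = 2, 4, 4, 8/3, 4/3, 8/15, …
h₀=f(r): pull back L_f along r ⇒ L₀.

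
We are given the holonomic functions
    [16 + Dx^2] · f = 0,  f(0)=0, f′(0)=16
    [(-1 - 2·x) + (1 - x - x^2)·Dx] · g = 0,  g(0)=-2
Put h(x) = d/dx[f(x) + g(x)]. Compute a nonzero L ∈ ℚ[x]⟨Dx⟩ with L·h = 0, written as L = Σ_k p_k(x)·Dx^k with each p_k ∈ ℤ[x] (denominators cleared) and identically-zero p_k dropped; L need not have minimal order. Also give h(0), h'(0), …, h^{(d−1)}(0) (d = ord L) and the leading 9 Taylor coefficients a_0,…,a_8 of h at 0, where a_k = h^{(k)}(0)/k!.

f: a_k = 0, 16, 0, -128/3, 0, 512/15, 0, -4096/315, 0, …
g: a_k = -2, -2, -4, -6, -10, -16, -26, -42, -68, …
Sum ⇒ L₀ = lclm(L_f,L_g) in ℚ(x)⟨Dx⟩.
Differentiate: ansatz ord ≤ ord L₀ ⇒ L.
L = (1472 + 2624·x + 2560·x^2 + 640·x^3 + 2240·x^4 + 2304·x^5 + 768·x^6) + (-272 - 112·x + 1008·x^2 - 160·x^3 - 800·x^4 + 576·x^5 + 896·x^6 + 256·x^7)·Dx + (92 + 164·x + 160·x^2 + 40·x^3 + 140·x^4 + 144·x^5 + 48·x^6)·Dx^2 + (-17 - 7·x + 63·x^2 - 10·x^3 - 50·x^4 + 36·x^5 + 56·x^6 + 16·x^7)·Dx^3  (order 3).
h: a_k = 14, -8, -146, -40, 272/3, -156, -17326/45, -544, -303658/315, …
ICs: h(0) = 14, h′(0) = -8, h′′(0) = -292.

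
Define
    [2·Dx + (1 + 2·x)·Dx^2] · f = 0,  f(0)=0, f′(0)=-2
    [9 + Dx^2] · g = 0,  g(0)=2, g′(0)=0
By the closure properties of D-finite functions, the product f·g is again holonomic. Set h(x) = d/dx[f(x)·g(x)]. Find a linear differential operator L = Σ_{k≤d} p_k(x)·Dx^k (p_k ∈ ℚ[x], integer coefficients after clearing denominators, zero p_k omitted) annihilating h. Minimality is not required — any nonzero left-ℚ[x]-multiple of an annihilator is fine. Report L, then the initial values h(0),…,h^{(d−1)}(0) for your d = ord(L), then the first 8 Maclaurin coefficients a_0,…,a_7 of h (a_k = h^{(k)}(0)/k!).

f: a_k = 0, -2, 2, -8/3, 4, -32/5, 32/3, -128/7, …
g: a_k = 2, 0, -9, 0, 27/4, 0, -81/40, 0, …
L₀ := L_f ⊗_s L_g (sym. prod.), ord ≤ 4.
h=h₀': d/dx-closure on L₀ ⇒ L.
L = (-1890 - 5103·x + 24057·x^2 + 163296·x^3 + 344088·x^4 + 314928·x^5 + 104976·x^6) + (-297 + 1998·x + 19440·x^2 + 51840·x^3 + 58320·x^4 + 23328·x^5)·Dx + (-147 + 738·x + 11106·x^2 + 44064·x^3 + 80352·x^4 + 69984·x^5 + 23328·x^6)·Dx^2 + (-33 + 222·x + 2160·x^2 + 5760·x^3 + 6480·x^4 + 2592·x^5)·Dx^3 + (7 + 145·x + 937·x^2 + 2880·x^3 + 4680·x^4 + 3888·x^5 + 1296·x^6)·Dx^4  (order 4).
h: a_k = -4, 8, 38, -40, -23/2, -7, 991/20, -362/5, …
ICs: h(0) = -4, h′(0) = 8, h′′(0) = 76, h′′′(0) = -240.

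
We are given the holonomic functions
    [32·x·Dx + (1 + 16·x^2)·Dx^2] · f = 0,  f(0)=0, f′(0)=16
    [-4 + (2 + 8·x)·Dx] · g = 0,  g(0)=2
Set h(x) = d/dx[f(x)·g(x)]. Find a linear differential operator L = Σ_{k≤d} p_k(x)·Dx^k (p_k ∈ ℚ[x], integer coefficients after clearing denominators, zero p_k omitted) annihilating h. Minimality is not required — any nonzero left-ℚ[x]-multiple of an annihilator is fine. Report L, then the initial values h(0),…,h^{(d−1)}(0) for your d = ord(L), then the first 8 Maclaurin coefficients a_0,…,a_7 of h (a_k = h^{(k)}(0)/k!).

L = (20 + 640·x + 128·x^2 - 6144·x^3 - 3072·x^4) + (28 + 336·x + 1152·x^2 - 3584·x^3 - 21504·x^4 - 12288·x^5)·Dx + (3 + 8·x - 48·x^2 - 256·x^3 - 1792·x^4 - 6144·x^5 - 4096·x^6)·Dx^2  (order 2).
h: a_k = 32, 128, -704, -2560/3, 24896/3, 104704/5, -2413184/15, -22870016/105, …
ICs: h(0) = 32, h′(0) = 128.

f: a_k = 0, 16, 0, -256/3, 0, 4096/5, 0, -65536/7, …
g: a_k = 2, 4, -4, 8, -20, 56, -168, 528, …
L₀ := L_f ⊗_s L_g (sym. prod.), ord ≤ 2.
h₀' ⇒ L via d/dx closure of L₀.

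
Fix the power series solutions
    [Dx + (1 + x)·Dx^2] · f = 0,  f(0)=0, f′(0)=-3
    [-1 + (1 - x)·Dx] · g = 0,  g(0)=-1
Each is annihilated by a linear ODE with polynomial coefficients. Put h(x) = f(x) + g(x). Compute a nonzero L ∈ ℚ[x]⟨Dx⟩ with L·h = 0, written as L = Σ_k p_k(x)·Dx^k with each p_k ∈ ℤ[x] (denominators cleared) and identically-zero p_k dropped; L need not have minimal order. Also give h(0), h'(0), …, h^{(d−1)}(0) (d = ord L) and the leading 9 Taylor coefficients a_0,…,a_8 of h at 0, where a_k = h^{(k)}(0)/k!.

L = (-10 - 2·x)·Dx + (-4 - 16·x - 4·x^2)·Dx^2 + (3 + x - 3·x^2 - x^3)·Dx^3  (order 3).
h: a_k = -1, -4, 1/2, -2, -1/4, -8/5, -1/2, -10/7, -5/8, …
ICs: h(0) = -1, h′(0) = -4, h′′(0) = 1.

f: a_k = 0, -3, 3/2, -1, 3/4, -3/5, 1/2, -3/7, 3/8, …
g: a_k = -1, -1, -1, -1, -1, -1, -1, -1, -1, …
L₀ := lclm(L_f,L_g); ord L₀ ≤ 2+1.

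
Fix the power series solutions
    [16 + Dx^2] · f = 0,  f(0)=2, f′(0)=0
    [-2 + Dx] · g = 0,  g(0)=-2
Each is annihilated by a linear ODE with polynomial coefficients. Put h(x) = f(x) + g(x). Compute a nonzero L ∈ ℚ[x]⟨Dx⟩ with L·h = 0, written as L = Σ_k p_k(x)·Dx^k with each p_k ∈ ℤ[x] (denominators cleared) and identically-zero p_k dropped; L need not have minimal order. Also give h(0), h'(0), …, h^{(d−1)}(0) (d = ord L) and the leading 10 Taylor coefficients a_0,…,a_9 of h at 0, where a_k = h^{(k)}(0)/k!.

f: a_k = 2, 0, -16, 0, 64/3, 0, -512/45, 0, 1024/315, 0, …
g: a_k = -2, -4, -4, -8/3, -4/3, -8/15, -8/45, -16/315, -4/315, -8/2835, …
f+g: L₀ = lclm(L_f,L_g), ord ≤ 2+1.
L = -32 + 16·Dx - 2·Dx^2 + Dx^3  (order 3).
h: a_k = 0, -4, -20, -8/3, 20, -8/15, -104/9, -16/315, 68/21, -8/2835, …
ICs: h(0) = 0, h′(0) = -4, h′′(0) = -40.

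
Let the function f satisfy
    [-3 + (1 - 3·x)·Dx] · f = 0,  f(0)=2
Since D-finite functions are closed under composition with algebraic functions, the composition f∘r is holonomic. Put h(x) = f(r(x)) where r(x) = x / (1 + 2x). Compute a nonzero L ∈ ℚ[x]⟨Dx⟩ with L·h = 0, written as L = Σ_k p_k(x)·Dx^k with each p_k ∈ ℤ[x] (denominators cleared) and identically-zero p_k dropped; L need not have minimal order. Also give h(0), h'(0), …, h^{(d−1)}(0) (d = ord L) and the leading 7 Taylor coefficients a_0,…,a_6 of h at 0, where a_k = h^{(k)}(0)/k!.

f: a_k = 2, 6, 18, 54, 162, 486, 1458, …
Change of var in L_f (x↦r) gives L₀.
L = 3 + (-1 - x + 2·x^2)·Dx  (order 1).
h: a_k = 2, 6, 6, 6, 6, 6, 6, …
ICs: h(0) = 2.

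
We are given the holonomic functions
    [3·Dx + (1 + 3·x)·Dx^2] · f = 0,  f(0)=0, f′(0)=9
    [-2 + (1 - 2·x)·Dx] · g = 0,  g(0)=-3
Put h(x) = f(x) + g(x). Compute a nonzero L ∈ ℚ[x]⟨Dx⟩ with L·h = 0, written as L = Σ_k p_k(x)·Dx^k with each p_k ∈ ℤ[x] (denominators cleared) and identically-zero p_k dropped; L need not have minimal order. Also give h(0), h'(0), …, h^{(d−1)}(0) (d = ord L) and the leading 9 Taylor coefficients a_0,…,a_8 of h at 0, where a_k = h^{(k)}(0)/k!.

f: a_k = 0, 9, -27/2, 27, -243/4, 729/5, -729/2, 6561/7, -19683/8, …
g: a_k = -3, -6, -12, -24, -48, -96, -192, -384, -768, …
f+g: L₀ = lclm(L_f,L_g), ord ≤ 2+1.
L = (-144 - 72·x)·Dx + (-6 - 216·x - 144·x^2)·Dx^2 + (7 + 13·x - 36·x^2 - 36·x^3)·Dx^3  (order 3).
h: a_k = -3, 3, -51/2, 3, -435/4, 249/5, -1113/2, 3873/7, -25827/8, …
ICs: h(0) = -3, h′(0) = 3, h′′(0) = -51.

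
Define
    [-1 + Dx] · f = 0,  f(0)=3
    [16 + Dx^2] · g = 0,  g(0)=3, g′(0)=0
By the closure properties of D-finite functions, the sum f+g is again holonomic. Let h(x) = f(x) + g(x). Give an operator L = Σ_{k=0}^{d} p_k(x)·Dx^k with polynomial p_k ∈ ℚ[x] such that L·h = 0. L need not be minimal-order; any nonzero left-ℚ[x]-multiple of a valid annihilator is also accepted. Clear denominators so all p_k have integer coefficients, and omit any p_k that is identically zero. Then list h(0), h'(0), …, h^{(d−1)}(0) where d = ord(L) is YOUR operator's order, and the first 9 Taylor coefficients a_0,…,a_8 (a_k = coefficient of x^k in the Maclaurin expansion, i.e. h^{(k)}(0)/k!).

L = -16 + 16·Dx - Dx^2 + Dx^3  (order 3).
h: a_k = 6, 3, -45/2, 1/2, 257/8, 1/40, -273/16, 1/1680, 65537/13440, …
ICs: h(0) = 6, h′(0) = 3, h′′(0) = -45.

f: a_k = 3, 3, 3/2, 1/2, 1/8, 1/40, 1/240, 1/1680, 1/13440, …
g: a_k = 3, 0, -24, 0, 32, 0, -256/15, 0, 512/105, …
h₀=f+g: left-lcm gives L₀, ord ≤ 3.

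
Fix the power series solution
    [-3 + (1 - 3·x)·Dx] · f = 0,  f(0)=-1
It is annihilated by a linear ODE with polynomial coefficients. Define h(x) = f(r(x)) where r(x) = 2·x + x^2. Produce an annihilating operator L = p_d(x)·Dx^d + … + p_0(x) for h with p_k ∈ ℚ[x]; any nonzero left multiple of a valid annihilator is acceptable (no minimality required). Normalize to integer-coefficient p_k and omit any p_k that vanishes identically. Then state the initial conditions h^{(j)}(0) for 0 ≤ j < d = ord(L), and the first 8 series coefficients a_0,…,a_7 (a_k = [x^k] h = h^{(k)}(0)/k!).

L = (6 + 6·x) + (-1 + 6·x + 3·x^2)·Dx  (order 1).
h: a_k = -1, -6, -39, -252, -1629, -10530, -68067, -439992, …
ICs: h(0) = -1.

f: a_k = -1, -3, -9, -27, -81, -243, -729, -2187, …
L₀ from L_f via x↦r, Dx↦r'^{-1}Dx.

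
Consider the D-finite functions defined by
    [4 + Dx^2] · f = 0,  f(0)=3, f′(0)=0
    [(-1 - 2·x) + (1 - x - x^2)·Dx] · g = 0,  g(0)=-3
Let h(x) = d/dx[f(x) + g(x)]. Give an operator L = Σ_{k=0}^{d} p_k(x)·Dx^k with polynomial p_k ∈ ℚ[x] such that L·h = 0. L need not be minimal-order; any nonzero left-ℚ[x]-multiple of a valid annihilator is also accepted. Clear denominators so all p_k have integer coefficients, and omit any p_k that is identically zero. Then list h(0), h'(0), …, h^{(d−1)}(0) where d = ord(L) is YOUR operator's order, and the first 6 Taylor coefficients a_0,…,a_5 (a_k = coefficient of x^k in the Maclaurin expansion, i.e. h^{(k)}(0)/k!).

f: a_k = 3, 0, -6, 0, 2, 0, …
g: a_k = -3, -3, -6, -9, -15, -24, …
L₀ := lclm(L_f,L_g); ord L₀ ≤ 2+1.
Derive L from L₀ (diff closure).
L = (272 + 704·x + 880·x^2 + 400·x^3 + 320·x^4 + 144·x^5 + 48·x^6) + (-44 - 52·x + 108·x^2 + 80·x^3 + 40·x^4 + 72·x^5 + 56·x^6 + 16·x^7)·Dx + (68 + 176·x + 220·x^2 + 100·x^3 + 80·x^4 + 36·x^5 + 12·x^6)·Dx^2 + (-11 - 13·x + 27·x^2 + 20·x^3 + 10·x^4 + 18·x^5 + 14·x^6 + 4·x^7)·Dx^3  (order 3).
h: a_k = -3, -24, -27, -52, -120, -1178/5, …
ICs: h(0) = -3, h′(0) = -24, h′′(0) = -54.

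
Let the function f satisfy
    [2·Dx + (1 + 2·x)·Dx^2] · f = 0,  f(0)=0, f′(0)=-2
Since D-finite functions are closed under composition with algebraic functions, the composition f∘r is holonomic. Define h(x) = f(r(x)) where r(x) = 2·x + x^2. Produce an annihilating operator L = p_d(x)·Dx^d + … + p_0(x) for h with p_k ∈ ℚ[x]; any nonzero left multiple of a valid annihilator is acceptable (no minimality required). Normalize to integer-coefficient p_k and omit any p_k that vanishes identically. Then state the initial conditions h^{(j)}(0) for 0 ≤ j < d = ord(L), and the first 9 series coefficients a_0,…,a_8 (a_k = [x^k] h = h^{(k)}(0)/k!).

f: a_k = 0, -2, 2, -8/3, 4, -32/5, 32/3, -128/7, 32, …
L₀ from L_f via x↦r, Dx↦r'^{-1}Dx.
L = (3 + 4·x + 2·x^2)·Dx + (1 + 5·x + 6·x^2 + 2·x^3)·Dx^2  (order 2).
h: a_k = 0, -4, 6, -40/3, 34, -464/5, 264, -5408/7, 2308, …
ICs: h(0) = 0, h′(0) = -4.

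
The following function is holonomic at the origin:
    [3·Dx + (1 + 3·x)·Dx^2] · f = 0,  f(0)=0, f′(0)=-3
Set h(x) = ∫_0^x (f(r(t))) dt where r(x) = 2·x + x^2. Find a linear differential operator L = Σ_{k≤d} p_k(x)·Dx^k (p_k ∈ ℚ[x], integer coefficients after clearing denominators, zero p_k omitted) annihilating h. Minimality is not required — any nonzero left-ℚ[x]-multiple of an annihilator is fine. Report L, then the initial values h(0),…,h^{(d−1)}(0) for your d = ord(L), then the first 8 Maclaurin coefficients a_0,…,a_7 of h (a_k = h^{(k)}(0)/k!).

L = (5 + 6·x + 3·x^2)·Dx^2 + (1 + 7·x + 9·x^2 + 3·x^3)·Dx^3  (order 3).
h: a_k = 0, 0, -3, 5, -27/2, 441/10, -801/5, 4365/7, …
ICs: h(0) = 0, h′(0) = 0, h′′(0) = -6.

f: a_k = 0, -3, 9/2, -9, 81/4, -243/5, 243/2, -2187/7, …
Change of var in L_f (x↦r) gives L₀.
∫: right-multiply L₀ by Dx.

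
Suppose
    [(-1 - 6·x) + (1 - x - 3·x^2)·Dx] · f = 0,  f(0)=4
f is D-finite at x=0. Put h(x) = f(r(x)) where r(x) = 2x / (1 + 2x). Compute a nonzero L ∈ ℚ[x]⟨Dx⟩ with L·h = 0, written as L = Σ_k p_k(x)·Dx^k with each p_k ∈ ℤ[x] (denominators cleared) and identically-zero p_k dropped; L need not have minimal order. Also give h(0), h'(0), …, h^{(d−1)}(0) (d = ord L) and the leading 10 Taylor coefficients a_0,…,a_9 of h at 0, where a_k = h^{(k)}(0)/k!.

f: a_k = 4, 4, 16, 28, 76, 160, 388, 868, 2032, 4636, …
f∘r: x↦r, Dx↦Dx/r' in L_f ⇒ L₀.
L = (2 + 28·x) + (-1 - 4·x + 8·x^2 + 24·x^3)·Dx  (order 1).
h: a_k = 4, 8, 48, 0, 576, -1152, 9216, -32256, 175104, -737280, …
ICs: h(0) = 4.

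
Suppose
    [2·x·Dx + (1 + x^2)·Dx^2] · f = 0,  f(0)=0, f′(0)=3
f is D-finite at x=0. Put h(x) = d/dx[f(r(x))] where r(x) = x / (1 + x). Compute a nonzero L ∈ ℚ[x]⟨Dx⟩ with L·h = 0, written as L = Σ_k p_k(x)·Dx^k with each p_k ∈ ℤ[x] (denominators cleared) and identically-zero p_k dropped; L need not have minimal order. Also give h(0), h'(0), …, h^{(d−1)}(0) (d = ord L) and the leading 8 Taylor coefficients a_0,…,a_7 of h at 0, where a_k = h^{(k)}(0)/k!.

f: a_k = 0, 3, 0, -1, 0, 3/5, 0, -3/7, …
f∘r: x↦r, Dx↦Dx/r' in L_f ⇒ L₀.
h₀' ⇒ L via d/dx closure of L₀.
L = (2 + 4·x) + (1 + 2·x + 2·x^2)·Dx  (order 1).
h: a_k = 3, -6, 6, 0, -12, 24, -24, 0, …
ICs: h(0) = 3.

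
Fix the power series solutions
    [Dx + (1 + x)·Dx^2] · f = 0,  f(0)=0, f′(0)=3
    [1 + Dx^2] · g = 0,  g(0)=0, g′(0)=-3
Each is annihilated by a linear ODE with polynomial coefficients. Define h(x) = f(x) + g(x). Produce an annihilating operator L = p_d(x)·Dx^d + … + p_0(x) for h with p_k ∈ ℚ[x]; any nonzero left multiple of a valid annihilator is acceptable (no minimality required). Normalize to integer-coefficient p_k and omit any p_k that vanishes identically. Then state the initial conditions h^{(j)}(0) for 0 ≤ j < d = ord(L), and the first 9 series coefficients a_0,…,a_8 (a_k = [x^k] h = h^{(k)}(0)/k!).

f: a_k = 0, 3, -3/2, 1, -3/4, 3/5, -1/2, 3/7, -3/8, …
g: a_k = 0, -3, 0, 1/2, 0, -1/40, 0, 1/1680, 0, …
Sum ⇒ L₀ = lclm(L_f,L_g) in ℚ(x)⟨Dx⟩.
L = (7 + 2·x + x^2)·Dx + (3 + 5·x + 3·x^2 + x^3)·Dx^2 + (7 + 2·x + x^2)·Dx^3 + (3 + 5·x + 3·x^2 + x^3)·Dx^4  (order 4).
h: a_k = 0, 0, -3/2, 3/2, -3/4, 23/40, -1/2, 103/240, -3/8, …
ICs: h(0) = 0, h′(0) = 0, h′′(0) = -3, h′′′(0) = 9.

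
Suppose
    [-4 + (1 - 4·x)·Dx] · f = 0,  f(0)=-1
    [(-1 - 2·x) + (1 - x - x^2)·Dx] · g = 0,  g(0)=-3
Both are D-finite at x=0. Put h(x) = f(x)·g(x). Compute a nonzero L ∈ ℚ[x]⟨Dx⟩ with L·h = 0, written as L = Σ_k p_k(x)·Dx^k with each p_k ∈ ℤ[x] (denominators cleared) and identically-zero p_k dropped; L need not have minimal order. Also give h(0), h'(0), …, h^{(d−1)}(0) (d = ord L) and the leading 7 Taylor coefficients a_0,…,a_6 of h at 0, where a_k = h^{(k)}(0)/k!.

f: a_k = -1, -4, -16, -64, -256, -1024, -4096, …
g: a_k = -3, -3, -6, -9, -15, -24, -39, …
Sym-product of L_f,L_g gives L₀ (≤ ord 1).
L = (-5 + 6·x + 12·x^2) + (1 - 5·x + 3·x^2 + 4·x^3)·Dx  (order 1).
h: a_k = 3, 15, 66, 273, 1107, 4452, 17847, …
ICs: h(0) = 3.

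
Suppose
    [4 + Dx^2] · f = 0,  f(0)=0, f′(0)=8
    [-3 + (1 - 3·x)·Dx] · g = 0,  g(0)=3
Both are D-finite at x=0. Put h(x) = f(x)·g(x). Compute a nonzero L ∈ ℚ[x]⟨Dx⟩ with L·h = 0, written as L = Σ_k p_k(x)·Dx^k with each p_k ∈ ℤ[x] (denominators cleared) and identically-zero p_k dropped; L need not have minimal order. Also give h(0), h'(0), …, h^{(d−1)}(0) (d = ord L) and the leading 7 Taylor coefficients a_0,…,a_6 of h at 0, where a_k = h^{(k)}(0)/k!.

L = (-4 + 12·x) + 6·Dx + (-1 + 3·x)·Dx^2  (order 2).
h: a_k = 0, 24, 72, 200, 600, 9016/5, 27048/5, …
ICs: h(0) = 0, h′(0) = 24.

f: a_k = 0, 8, 0, -16/3, 0, 16/15, 0, …
g: a_k = 3, 9, 27, 81, 243, 729, 2187, …
Sym-product of L_f,L_g gives L₀ (≤ ord 2).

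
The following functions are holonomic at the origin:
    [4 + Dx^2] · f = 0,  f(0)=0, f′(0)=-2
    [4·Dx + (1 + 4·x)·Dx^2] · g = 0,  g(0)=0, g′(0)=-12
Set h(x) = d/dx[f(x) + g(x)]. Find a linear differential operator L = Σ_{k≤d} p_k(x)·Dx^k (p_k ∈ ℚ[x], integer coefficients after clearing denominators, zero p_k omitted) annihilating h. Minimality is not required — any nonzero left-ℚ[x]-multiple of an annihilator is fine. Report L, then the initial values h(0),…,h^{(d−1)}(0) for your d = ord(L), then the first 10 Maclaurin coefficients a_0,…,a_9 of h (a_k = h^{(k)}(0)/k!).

L = (400 + 128·x + 256·x^2) + (36 + 176·x + 192·x^2 + 256·x^3)·Dx + (100 + 32·x + 64·x^2)·Dx^2 + (9 + 44·x + 48·x^2 + 64·x^3)·Dx^3  (order 3).
h: a_k = -14, 48, -188, 768, -9220/3, 12288, -2211832/45, 196608, -247726084/315, 3145728, …
ICs: h(0) = -14, h′(0) = 48, h′′(0) = -376.

f: a_k = 0, -2, 0, 4/3, 0, -4/15, 0, 8/315, 0, -4/2835, …
g: a_k = 0, -12, 24, -64, 192, -3072/5, 2048, -49152/7, 24576, -262144/3, …
L₀ := lclm(L_f,L_g); ord L₀ ≤ 2+2.
Differentiate: ansatz ord ≤ ord L₀ ⇒ L.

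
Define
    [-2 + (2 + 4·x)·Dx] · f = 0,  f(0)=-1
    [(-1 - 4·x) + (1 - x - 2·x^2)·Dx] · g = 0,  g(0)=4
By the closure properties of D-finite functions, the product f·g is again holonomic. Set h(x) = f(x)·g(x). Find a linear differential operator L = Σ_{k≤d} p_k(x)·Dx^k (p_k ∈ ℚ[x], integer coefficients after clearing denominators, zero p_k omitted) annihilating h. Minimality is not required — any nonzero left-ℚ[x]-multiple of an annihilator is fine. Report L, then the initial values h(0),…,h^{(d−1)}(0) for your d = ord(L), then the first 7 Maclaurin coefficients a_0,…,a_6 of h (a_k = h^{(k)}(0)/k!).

L = (2 + 5·x + 6·x^2) + (-1 - x + 4·x^2 + 4·x^3)·Dx  (order 1).
h: a_k = -4, -8, -14, -32, -115/2, -125, -939/4, …
ICs: h(0) = -4.

f: a_k = -1, -1, 1/2, -1/2, 5/8, -7/8, 21/16, …
g: a_k = 4, 4, 12, 20, 44, 84, 172, …
h₀=f·g: eliminate ⇒ L₀, order ≤ 1·1.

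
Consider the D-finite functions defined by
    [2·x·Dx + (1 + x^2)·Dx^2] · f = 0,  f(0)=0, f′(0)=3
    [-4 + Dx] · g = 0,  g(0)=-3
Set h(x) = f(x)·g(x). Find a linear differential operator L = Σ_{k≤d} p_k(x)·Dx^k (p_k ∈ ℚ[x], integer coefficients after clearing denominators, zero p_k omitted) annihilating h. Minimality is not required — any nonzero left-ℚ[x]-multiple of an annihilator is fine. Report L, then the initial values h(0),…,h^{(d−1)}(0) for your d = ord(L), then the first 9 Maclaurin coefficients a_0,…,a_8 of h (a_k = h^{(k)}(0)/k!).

f: a_k = 0, 3, 0, -1, 0, 3/5, 0, -3/7, 0, …
g: a_k = -3, -12, -24, -32, -32, -128/5, -256/15, -1024/105, -512/105, …
f·g: L₀ = L_f ⊗_s L_g, ord ≤ 2·1.
L = (16 - 8·x + 16·x^2) + (-8 + 2·x - 8·x^2)·Dx + (1 + x^2)·Dx^2  (order 2).
h: a_k = 0, -9, -36, -69, -84, -369/5, -52, -1131/35, -124/7, …
ICs: h(0) = 0, h′(0) = -9.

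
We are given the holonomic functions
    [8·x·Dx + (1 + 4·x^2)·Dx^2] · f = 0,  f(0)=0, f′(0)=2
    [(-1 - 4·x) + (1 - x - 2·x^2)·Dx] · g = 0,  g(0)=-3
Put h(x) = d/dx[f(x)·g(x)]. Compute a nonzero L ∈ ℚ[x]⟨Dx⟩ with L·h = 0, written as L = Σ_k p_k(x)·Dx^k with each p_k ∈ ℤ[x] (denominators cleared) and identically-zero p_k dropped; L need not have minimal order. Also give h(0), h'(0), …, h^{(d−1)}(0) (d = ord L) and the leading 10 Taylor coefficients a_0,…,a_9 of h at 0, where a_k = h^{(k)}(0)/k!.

f: a_k = 0, 2, 0, -8/3, 0, 32/5, 0, -128/7, 0, 512/9, …
g: a_k = -3, -3, -9, -15, -33, -63, -129, -255, -513, -1023, …
L₀ := L_f ⊗_s L_g (sym. prod.), ord ≤ 2.
Derive L from L₀ (diff closure).
L = (288·x^2 + 384·x^3 + 1152·x^4) + (5 + 24·x + 36·x^2 + 128·x^3 + 384·x^4 + 768·x^5)·Dx + (-1 - x - 12·x^2 + 12·x^3 - 8·x^4 + 64·x^5 + 96·x^6)·Dx^2  (order 2).
h: a_k = -6, -12, -30, -88, -306, -3156/5, -6046/5, -21456/7, -283278/35, -349772/21, …
ICs: h(0) = -6, h′(0) = -12.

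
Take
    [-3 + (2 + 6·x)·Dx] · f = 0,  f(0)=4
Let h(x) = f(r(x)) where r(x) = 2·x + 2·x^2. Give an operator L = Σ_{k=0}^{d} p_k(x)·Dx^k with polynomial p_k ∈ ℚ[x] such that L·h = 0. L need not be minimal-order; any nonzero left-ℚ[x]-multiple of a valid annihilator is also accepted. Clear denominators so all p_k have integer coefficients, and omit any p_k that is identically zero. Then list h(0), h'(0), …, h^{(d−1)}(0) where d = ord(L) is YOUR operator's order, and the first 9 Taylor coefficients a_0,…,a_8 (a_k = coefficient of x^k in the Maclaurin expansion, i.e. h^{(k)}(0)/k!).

f: a_k = 4, 6, -9/2, 27/4, -405/32, 1701/64, -15309/256, 72171/512, -2814669/8192, …
h₀=f(r): pull back L_f along r ⇒ L₀.
L = (-3 - 6·x) + (1 + 6·x + 6·x^2)·Dx  (order 1).
h: a_k = 4, 12, -6, 18, -117/2, 405/2, -2943/4, 11097/4, -344493/32, …
ICs: h(0) = 4.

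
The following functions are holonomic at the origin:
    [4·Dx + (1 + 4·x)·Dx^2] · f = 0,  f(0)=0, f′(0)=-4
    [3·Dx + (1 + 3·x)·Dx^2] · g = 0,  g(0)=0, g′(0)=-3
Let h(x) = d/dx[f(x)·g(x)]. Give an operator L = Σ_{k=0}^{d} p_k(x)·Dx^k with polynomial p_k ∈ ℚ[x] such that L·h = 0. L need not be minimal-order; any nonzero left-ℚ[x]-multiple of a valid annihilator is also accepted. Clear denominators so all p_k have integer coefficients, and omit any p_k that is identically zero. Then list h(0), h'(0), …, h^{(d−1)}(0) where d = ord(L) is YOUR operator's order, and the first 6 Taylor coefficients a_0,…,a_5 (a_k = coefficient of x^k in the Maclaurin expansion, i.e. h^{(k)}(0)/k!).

f: a_k = 0, -4, 8, -64/3, 64, -1024/5, …
g: a_k = 0, -3, 9/2, -9, 81/4, -243/5, …
Product ⇒ symmetric product L₀, ord ≤ 4.
Derive L from L₀ (diff closure).
L = (600 + 4032·x + 6912·x^2) + (854 + 8808·x + 30240·x^2 + 34560·x^3)·Dx + (172 + 2380·x + 12312·x^2 + 28224·x^3 + 24192·x^4)·Dx^2 + (7 + 122·x + 847·x^2 + 2928·x^3 + 5040·x^4 + 3456·x^5)·Dx^3  (order 3).
h: a_k = 0, 24, -126, 544, -2205, 43524/5, …
ICs: h(0) = 0, h′(0) = 24, h′′(0) = -252.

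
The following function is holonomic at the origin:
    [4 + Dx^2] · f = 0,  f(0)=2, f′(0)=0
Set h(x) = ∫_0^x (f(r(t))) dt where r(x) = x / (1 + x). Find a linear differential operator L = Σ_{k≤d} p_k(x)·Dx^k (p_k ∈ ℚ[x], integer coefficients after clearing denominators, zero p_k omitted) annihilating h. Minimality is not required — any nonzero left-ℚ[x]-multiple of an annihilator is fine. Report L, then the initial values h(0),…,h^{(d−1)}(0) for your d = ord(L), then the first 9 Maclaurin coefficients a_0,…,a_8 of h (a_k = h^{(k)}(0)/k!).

L = 4·Dx + (2 + 6·x + 6·x^2 + 2·x^3)·Dx^2 + (1 + 4·x + 6·x^2 + 4·x^3 + x^4)·Dx^3  (order 3).
h: a_k = 0, 2, 0, -4/3, 2, -32/15, 16/9, -44/45, -1/5, …
ICs: h(0) = 0, h′(0) = 2, h′′(0) = 0.

f: a_k = 2, 0, -4, 0, 4/3, 0, -8/45, 0, 4/315, …
L₀ from L_f via x↦r, Dx↦r'^{-1}Dx.
h=∫h₀ ⇒ L = L₀·Dx.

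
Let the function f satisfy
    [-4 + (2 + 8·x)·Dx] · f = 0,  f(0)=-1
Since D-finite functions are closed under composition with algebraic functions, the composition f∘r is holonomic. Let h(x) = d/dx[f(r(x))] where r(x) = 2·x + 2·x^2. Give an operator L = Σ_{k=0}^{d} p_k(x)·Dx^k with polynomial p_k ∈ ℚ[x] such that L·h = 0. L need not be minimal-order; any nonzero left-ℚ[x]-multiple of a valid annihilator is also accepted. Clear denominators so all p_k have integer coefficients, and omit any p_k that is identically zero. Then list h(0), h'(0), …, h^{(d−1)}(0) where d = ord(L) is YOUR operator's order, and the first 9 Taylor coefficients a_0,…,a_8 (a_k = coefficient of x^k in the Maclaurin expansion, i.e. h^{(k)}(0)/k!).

L = -2 + (-1 - 10·x - 24·x^2 - 16·x^3)·Dx  (order 1).
h: a_k = -4, 8, -48, 288, -1760, 10944, -68992, 439552, -2823552, …
ICs: h(0) = -4.

f: a_k = -1, -2, 2, -4, 10, -28, 84, -264, 858, …
f∘r: x↦r, Dx↦Dx/r' in L_f ⇒ L₀.
Differentiate: ansatz ord ≤ ord L₀ ⇒ L.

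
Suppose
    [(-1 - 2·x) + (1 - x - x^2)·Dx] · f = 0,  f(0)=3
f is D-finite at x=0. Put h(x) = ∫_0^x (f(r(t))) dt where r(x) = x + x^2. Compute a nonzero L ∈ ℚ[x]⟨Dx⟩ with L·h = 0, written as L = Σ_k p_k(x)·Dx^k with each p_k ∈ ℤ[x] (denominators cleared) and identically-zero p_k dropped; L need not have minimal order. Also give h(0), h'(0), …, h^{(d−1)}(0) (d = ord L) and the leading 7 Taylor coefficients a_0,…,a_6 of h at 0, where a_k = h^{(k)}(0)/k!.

L = (1 + 4·x + 6·x^2 + 4·x^3)·Dx + (-1 + x + 2·x^2 + 2·x^3 + x^4)·Dx^2  (order 2).
h: a_k = 0, 3, 3/2, 3, 21/4, 48/5, 37/2, …
ICs: h(0) = 0, h′(0) = 3.

f: a_k = 3, 3, 6, 9, 15, 24, 39, …
f∘r: x↦r, Dx↦Dx/r' in L_f ⇒ L₀.
Integrate: L := L₀·Dx.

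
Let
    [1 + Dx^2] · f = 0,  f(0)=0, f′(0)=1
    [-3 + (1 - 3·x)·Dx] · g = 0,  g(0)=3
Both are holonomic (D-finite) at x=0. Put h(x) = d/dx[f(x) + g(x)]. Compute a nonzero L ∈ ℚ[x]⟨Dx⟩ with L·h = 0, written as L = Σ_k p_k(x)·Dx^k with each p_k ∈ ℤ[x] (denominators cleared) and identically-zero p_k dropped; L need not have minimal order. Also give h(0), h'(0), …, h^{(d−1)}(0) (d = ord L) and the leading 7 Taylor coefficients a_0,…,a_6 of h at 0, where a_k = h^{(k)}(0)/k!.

L = (654 - 36·x + 54·x^2) + (-55 + 171·x - 27·x^2 + 27·x^3)·Dx + (654 - 36·x + 54·x^2)·Dx^2 + (-55 + 171·x - 27·x^2 + 27·x^3)·Dx^3  (order 3).
h: a_k = 10, 54, 485/2, 972, 87481/24, 13122, 33067439/720, …
ICs: h(0) = 10, h′(0) = 54, h′′(0) = 485.

f: a_k = 0, 1, 0, -1/6, 0, 1/120, 0, …
g: a_k = 3, 9, 27, 81, 243, 729, 2187, …
L₀ := lclm(L_f,L_g); ord L₀ ≤ 2+1.
h=h₀': d/dx-closure on L₀ ⇒ L.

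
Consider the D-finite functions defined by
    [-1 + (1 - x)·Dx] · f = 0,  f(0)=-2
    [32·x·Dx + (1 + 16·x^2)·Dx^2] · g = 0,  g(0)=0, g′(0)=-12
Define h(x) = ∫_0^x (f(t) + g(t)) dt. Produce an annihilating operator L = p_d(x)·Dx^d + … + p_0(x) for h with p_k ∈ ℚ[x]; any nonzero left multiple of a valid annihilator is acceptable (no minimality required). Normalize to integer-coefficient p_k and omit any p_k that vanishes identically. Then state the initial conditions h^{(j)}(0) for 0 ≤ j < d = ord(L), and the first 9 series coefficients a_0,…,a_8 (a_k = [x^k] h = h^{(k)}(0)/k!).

f: a_k = -2, -2, -2, -2, -2, -2, -2, -2, -2, …
g: a_k = 0, -12, 0, 64, 0, -3072/5, 0, 49152/7, 0, …
Weyl lclm of L_f,L_g ⇒ L₀ (ord ≤ 3).
h=∫₀ˣh₀: take L = L₀·Dx.
L = (-32 + 128·x + 1536·x^2)·Dx^2 + (19 - 32·x - 656·x^2 + 1536·x^3)·Dx^3 + (-1 - 15·x - 240·x^3 + 256·x^4)·Dx^4  (order 4).
h: a_k = 0, -2, -7, -2/3, 31/2, -2/5, -1541/15, -2/7, 24569/28, …
ICs: h(0) = 0, h′(0) = -2, h′′(0) = -14, h′′′(0) = -4.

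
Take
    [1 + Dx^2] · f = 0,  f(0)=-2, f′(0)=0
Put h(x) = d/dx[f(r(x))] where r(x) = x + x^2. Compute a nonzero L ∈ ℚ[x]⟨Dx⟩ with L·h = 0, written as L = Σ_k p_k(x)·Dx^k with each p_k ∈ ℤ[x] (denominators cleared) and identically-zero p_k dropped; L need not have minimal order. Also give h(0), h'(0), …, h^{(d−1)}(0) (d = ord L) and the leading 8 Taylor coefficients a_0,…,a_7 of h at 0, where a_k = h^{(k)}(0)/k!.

f: a_k = -2, 0, 1, 0, -1/12, 0, 1/360, 0, …
Change of var in L_f (x↦r) gives L₀.
h₀' ⇒ L via d/dx closure of L₀.
L = (13 + 8·x + 24·x^2 + 32·x^3 + 16·x^4) + (-6 - 12·x)·Dx + (1 + 4·x + 4·x^2)·Dx^2  (order 2).
h: a_k = 0, 2, 6, 11/3, -5/3, -179/60, -133/60, -841/2520, …
ICs: h(0) = 0, h′(0) = 2.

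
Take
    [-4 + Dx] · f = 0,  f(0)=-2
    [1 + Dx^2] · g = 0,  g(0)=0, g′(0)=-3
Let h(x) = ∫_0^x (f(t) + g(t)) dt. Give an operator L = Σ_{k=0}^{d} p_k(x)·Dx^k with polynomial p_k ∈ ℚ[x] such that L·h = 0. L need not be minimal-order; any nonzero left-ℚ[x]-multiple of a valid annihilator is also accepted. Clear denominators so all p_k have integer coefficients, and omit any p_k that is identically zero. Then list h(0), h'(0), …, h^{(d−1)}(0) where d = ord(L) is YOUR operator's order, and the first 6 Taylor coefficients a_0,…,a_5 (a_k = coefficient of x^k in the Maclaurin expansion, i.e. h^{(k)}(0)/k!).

f: a_k = -2, -8, -16, -64/3, -64/3, -256/15, …
g: a_k = 0, -3, 0, 1/2, 0, -1/40, …
Sum ⇒ L₀ = lclm(L_f,L_g) in ℚ(x)⟨Dx⟩.
Integrate: L := L₀·Dx.
L = -4·Dx + Dx^2 - 4·Dx^3 + Dx^4  (order 4).
h: a_k = 0, -2, -11/2, -16/3, -125/24, -64/15, …
ICs: h(0) = 0, h′(0) = -2, h′′(0) = -11, h′′′(0) = -32.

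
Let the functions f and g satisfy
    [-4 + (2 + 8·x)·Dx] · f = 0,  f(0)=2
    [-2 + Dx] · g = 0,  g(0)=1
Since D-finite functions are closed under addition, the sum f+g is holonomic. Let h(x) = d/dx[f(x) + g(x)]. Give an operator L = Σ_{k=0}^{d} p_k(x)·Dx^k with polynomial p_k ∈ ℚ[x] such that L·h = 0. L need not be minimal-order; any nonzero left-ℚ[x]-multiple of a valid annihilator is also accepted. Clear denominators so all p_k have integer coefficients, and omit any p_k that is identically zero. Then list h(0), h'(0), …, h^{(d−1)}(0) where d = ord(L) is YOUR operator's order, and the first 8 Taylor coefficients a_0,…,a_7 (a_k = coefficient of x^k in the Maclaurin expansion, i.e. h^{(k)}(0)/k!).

L = (-8 - 8·x) + (2 - 8·x - 16·x^2)·Dx + (1 + 6·x + 8·x^2)·Dx^2  (order 2).
h: a_k = 6, -4, 28, -232/3, 844/3, -15112/15, 166328/45, -4324304/315, …
ICs: h(0) = 6, h′(0) = -4.

f: a_k = 2, 4, -4, 8, -20, 56, -168, 528, …
g: a_k = 1, 2, 2, 4/3, 2/3, 4/15, 4/45, 8/315, …
f+g: L₀ = lclm(L_f,L_g), ord ≤ 1+1.
Derive L from L₀ (diff closure).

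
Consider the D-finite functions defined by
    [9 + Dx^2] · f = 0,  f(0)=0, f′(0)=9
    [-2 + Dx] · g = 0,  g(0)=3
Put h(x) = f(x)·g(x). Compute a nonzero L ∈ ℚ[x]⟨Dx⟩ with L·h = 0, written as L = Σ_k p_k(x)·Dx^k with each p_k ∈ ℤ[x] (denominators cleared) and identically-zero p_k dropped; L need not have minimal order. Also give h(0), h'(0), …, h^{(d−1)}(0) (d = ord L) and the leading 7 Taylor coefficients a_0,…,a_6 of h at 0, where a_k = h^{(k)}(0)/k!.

f: a_k = 0, 9, 0, -27/2, 0, 243/40, 0, …
g: a_k = 3, 6, 6, 4, 2, 4/5, 4/15, …
L₀ := L_f ⊗_s L_g (sym. prod.), ord ≤ 2.
L = 13 - 4·Dx + Dx^2  (order 2).
h: a_k = 0, 27, 54, 27/2, -45, -1791/40, -207/20, …
ICs: h(0) = 0, h′(0) = 27.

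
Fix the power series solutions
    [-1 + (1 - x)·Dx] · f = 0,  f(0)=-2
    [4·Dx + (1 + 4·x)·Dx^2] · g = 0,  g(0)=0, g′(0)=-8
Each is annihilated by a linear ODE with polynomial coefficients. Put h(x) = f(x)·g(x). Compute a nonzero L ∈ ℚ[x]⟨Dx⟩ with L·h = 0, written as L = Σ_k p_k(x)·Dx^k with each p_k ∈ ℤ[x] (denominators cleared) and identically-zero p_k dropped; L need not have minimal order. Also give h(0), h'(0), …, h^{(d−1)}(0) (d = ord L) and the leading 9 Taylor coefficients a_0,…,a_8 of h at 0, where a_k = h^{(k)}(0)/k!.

f: a_k = -2, -2, -2, -2, -2, -2, -2, -2, -2, …
g: a_k = 0, -8, 16, -128/3, 128, -2048/5, 4096/3, -32768/7, 16384, …
h₀=f·g: eliminate ⇒ L₀, order ≤ 1·2.
L = 4 + (-2 + 12·x)·Dx + (-1 - 3·x + 4·x^2)·Dx^2  (order 2).
h: a_k = 0, 16, -16, 208/3, -560/3, 9488/15, -31472/15, 762736/105, -2677904/105, …
ICs: h(0) = 0, h′(0) = 16.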